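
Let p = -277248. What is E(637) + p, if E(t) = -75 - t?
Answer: -277960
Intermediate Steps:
E(637) + p = (-75 - 1*637) - 277248 = (-75 - 637) - 277248 = -712 - 277248 = -277960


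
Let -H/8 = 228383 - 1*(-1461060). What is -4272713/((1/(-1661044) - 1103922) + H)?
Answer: 7097164292372/24283576282505 ≈ 0.29226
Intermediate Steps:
H = -13515544 (H = -8*(228383 - 1*(-1461060)) = -8*(228383 + 1461060) = -8*1689443 = -13515544)
-4272713/((1/(-1661044) - 1103922) + H) = -4272713/((1/(-1661044) - 1103922) - 13515544) = -4272713/((-1/1661044 - 1103922) - 13515544) = -4272713/(-1833663014569/1661044 - 13515544) = -4272713/(-24283576282505/1661044) = -4272713*(-1661044/24283576282505) = 7097164292372/24283576282505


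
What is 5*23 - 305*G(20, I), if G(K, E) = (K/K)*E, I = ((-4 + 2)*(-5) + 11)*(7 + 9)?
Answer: -102365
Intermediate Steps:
I = 336 (I = (-2*(-5) + 11)*16 = (10 + 11)*16 = 21*16 = 336)
G(K, E) = E (G(K, E) = 1*E = E)
5*23 - 305*G(20, I) = 5*23 - 305*336 = 115 - 102480 = -102365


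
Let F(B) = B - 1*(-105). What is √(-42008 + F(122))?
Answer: I*√41781 ≈ 204.4*I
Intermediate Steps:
F(B) = 105 + B (F(B) = B + 105 = 105 + B)
√(-42008 + F(122)) = √(-42008 + (105 + 122)) = √(-42008 + 227) = √(-41781) = I*√41781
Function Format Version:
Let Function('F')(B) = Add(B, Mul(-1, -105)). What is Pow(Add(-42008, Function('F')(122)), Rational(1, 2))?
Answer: Mul(I, Pow(41781, Rational(1, 2))) ≈ Mul(204.40, I)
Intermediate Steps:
Function('F')(B) = Add(105, B) (Function('F')(B) = Add(B, 105) = Add(105, B))
Pow(Add(-42008, Function('F')(122)), Rational(1, 2)) = Pow(Add(-42008, Add(105, 122)), Rational(1, 2)) = Pow(Add(-42008, 227), Rational(1, 2)) = Pow(-41781, Rational(1, 2)) = Mul(I, Pow(41781, Rational(1, 2)))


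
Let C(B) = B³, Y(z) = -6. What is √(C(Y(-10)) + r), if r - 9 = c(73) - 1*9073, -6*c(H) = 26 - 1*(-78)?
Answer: 2*I*√20919/3 ≈ 96.423*I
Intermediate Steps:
c(H) = -52/3 (c(H) = -(26 - 1*(-78))/6 = -(26 + 78)/6 = -⅙*104 = -52/3)
r = -27244/3 (r = 9 + (-52/3 - 1*9073) = 9 + (-52/3 - 9073) = 9 - 27271/3 = -27244/3 ≈ -9081.3)
√(C(Y(-10)) + r) = √((-6)³ - 27244/3) = √(-216 - 27244/3) = √(-27892/3) = 2*I*√20919/3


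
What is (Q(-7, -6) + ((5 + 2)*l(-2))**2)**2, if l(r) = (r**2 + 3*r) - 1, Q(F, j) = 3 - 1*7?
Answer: 190969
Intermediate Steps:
Q(F, j) = -4 (Q(F, j) = 3 - 7 = -4)
l(r) = -1 + r**2 + 3*r
(Q(-7, -6) + ((5 + 2)*l(-2))**2)**2 = (-4 + ((5 + 2)*(-1 + (-2)**2 + 3*(-2)))**2)**2 = (-4 + (7*(-1 + 4 - 6))**2)**2 = (-4 + (7*(-3))**2)**2 = (-4 + (-21)**2)**2 = (-4 + 441)**2 = 437**2 = 190969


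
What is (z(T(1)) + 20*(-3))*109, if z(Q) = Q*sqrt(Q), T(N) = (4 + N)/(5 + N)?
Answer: -6540 + 545*sqrt(30)/36 ≈ -6457.1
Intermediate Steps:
T(N) = (4 + N)/(5 + N)
z(Q) = Q**(3/2)
(z(T(1)) + 20*(-3))*109 = (((4 + 1)/(5 + 1))**(3/2) + 20*(-3))*109 = ((5/6)**(3/2) - 60)*109 = (5*sqrt(30)/36 - 60)*109 = (-60 + 5*sqrt(30)/36)*109 = -6540 + 545*sqrt(30)/36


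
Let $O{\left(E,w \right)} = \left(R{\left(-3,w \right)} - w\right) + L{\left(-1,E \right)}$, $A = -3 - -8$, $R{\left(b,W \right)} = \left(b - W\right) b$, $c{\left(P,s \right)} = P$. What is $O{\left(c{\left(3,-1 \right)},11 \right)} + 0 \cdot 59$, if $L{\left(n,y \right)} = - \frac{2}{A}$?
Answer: $\frac{153}{5} \approx 30.6$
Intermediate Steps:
$R{\left(b,W \right)} = b \left(b - W\right)$
$A = 5$ ($A = -3 + 8 = 5$)
$L{\left(n,y \right)} = - \frac{2}{5}$
$O{\left(E,w \right)} = \frac{43}{5} + 2 w$ ($O{\left(E,w \right)} = \left(- 3 \left(-3 - w\right) - w\right) - \frac{2}{5} = \left(\left(9 + 3 w\right) - w\right) - \frac{2}{5} = \left(9 + 2 w\right) - \frac{2}{5} = \frac{43}{5} + 2 w$)
$O{\left(c{\left(3,-1 \right)},11 \right)} + 0 \cdot 59 = \left(\frac{43}{5} + 2 \cdot 11\right) + 0 \cdot 59 = \left(\frac{43}{5} + 22\right) + 0 = \frac{153}{5} + 0 = \frac{153}{5}$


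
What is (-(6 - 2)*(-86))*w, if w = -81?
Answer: -27864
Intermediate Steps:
(-(6 - 2)*(-86))*w = (-(6 - 2)*(-86))*(-81) = (-1*4*(-86))*(-81) = -4*(-86)*(-81) = 344*(-81) = -27864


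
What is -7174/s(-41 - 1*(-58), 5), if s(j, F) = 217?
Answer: -7174/217 ≈ -33.060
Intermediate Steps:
-7174/s(-41 - 1*(-58), 5) = -7174/217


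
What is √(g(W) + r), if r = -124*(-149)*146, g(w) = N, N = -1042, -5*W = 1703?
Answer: 3*√299606 ≈ 1642.1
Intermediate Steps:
W = -1703/5 (W = -⅕*1703 = -1703/5 ≈ -340.60)
g(w) = -1042
r = 2697496 (r = 18476*146 = 2697496)
√(g(W) + r) = √(-1042 + 2697496) = √2696454 = 3*√299606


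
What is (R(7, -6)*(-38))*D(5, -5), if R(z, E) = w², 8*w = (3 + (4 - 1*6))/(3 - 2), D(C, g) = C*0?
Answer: 0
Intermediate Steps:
D(C, g) = 0
w = ⅛ (w = ((3 + (4 - 1*6))/(3 - 2))/8 = ((3 + (4 - 6))/1)/8 = ((3 - 2)*1)/8 = (1*1)/8 = (⅛)*1 = ⅛ ≈ 0.12500)
R(z, E) = 1/64 (R(z, E) = (⅛)² = 1/64)
(R(7, -6)*(-38))*D(5, -5) = ((1/64)*(-38))*0 = -19/32*0 = 0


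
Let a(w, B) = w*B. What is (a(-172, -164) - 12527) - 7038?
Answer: 8643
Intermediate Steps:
a(w, B) = B*w
(a(-172, -164) - 12527) - 7038 = (-164*(-172) - 12527) - 7038 = (28208 - 12527) - 7038 = 15681 - 7038 = 8643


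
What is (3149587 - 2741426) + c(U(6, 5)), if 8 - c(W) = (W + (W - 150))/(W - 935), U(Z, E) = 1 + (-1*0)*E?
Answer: 190614849/467 ≈ 4.0817e+5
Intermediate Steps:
U(Z, E) = 1 (U(Z, E) = 1 + 0*E = 1 + 0 = 1)
c(W) = 8 - (-150 + 2*W)/(-935 + W) (c(W) = 8 - (W + (W - 150))/(W - 935) = 8 - (W + (-150 + W))/(-935 + W) = 8 - (-150 + 2*W)/(-935 + W))
(3149587 - 2741426) + c(U(6, 5)) = (3149587 - 2741426) + 2*(-3665 + 3*1)/(-935 + 1) = 408161 + 2*(-3665 + 3)/(-934) = 408161 + 2*(-1/934)*(-3662) = 408161 + 3662/467 = 190614849/467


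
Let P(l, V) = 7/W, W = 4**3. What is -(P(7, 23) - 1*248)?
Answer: 15865/64 ≈ 247.89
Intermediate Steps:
W = 64
P(l, V) = 7/64
-(P(7, 23) - 1*248) = -(7/64 - 1*248) = -(7/64 - 248) = -1*(-15865/64) = 15865/64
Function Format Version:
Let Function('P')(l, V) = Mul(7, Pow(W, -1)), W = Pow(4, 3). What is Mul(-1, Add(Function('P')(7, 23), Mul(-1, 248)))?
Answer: Rational(15865, 64) ≈ 247.89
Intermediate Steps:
W = 64
Function('P')(l, V) = Rational(7, 64) (Function('P')(l, V) = Mul(7, Pow(64, -1)) = Mul(7, Rational(1, 64)) = Rational(7, 64))
Mul(-1, Add(Function('P')(7, 23), Mul(-1, 248))) = Mul(-1, Add(Rational(7, 64), Mul(-1, 248))) = Mul(-1, Add(Rational(7, 64), -248)) = Mul(-1, Rational(-15865, 64)) = Rational(15865, 64)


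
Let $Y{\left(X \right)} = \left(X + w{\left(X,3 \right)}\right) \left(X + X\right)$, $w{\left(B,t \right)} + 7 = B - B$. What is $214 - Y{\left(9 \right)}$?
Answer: $178$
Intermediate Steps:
$w{\left(B,t \right)} = -7$ ($w{\left(B,t \right)} = -7 + \left(B - B\right) = -7 + 0 = -7$)
$Y{\left(X \right)} = 2 X \left(-7 + X\right)$ ($Y{\left(X \right)} = \left(X - 7\right) \left(X + X\right) = \left(-7 + X\right) 2 X = 2 X \left(-7 + X\right)$)
$214 - Y{\left(9 \right)} = 214 - 2 \cdot 9 \left(-7 + 9\right) = 214 - 2 \cdot 9 \cdot 2 = 214 - 36 = 178$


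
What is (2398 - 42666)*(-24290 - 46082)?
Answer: 2833739696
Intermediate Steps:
(2398 - 42666)*(-24290 - 46082) = -40268*(-70372) = 2833739696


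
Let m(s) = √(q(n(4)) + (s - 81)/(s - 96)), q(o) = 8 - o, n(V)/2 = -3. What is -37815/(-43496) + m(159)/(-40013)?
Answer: 37815/43496 - 8*√105/840273 ≈ 0.86929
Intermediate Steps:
n(V) = -6 (n(V) = 2*(-3) = -6)
m(s) = √(14 + (-81 + s)/(-96 + s)) (m(s) = √((8 - 1*(-6)) + (s - 81)/(s - 96)) = √((8 + 6) + (-81 + s)/(-96 + s)) = √(14 + (-81 + s)/(-96 + s)))
-37815/(-43496) + m(159)/(-40013) = -37815/(-43496) + (√15*√((-95 + 159)/(-96 + 159)))/(-40013) = -37815*(-1/43496) + (√15*√(64/63))*(-1/40013) = 37815/43496 + (√15*√((1/63)*64))*(-1/40013) = 37815/43496 + (√15*√(64/63))*(-1/40013) = 37815/43496 + (√15*(8*√7/21))*(-1/40013) = 37815/43496 + (8*√105/21)*(-1/40013) = 37815/43496 - 8*√105/840273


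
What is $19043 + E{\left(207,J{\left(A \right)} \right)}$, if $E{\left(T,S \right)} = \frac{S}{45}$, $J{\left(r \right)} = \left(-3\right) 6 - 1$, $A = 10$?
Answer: $\frac{856916}{45} \approx 19043.0$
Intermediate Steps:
$J{\left(r \right)} = -19$ ($J{\left(r \right)} = -18 - 1 = -19$)
$E{\left(T,S \right)} = \frac{S}{45}$ ($E{\left(T,S \right)} = S \frac{1}{45} = \frac{S}{45}$)
$19043 + E{\left(207,J{\left(A \right)} \right)} = 19043 + \frac{1}{45} \left(-19\right) = 19043 - \frac{19}{45} = \frac{856916}{45}$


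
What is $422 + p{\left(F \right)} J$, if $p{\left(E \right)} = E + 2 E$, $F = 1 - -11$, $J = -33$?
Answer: $-766$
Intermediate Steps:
$F = 12$ ($F = 1 + 11 = 12$)
$p{\left(E \right)} = 3 E$
$422 + p{\left(F \right)} J = 422 + 3 \cdot 12 \left(-33\right) = 422 + 36 \left(-33\right) = 422 - 1188 = -766$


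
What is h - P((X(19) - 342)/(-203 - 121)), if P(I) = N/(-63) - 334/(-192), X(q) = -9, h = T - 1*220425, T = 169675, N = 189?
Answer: -4871879/96 ≈ -50749.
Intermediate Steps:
h = -50750 (h = 169675 - 1*220425 = 169675 - 220425 = -50750)
P(I) = -121/96 (P(I) = 189/(-63) - 334/(-192) = 189*(-1/63) - 334*(-1/192) = -3 + 167/96 = -121/96)
h - P((X(19) - 342)/(-203 - 121)) = -50750 - 1*(-121/96) = -50750 + 121/96 = -4871879/96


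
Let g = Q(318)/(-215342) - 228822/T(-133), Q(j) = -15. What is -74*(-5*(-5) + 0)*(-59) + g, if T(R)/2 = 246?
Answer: 479790751494/4414511 ≈ 1.0868e+5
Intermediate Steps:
T(R) = 492 (T(R) = 2*246 = 492)
g = -2053124156/4414511 (g = -15/(-215342) - 228822/492 = -15*(-1/215342) - 228822*1/492 = 15/215342 - 38137/82 = -2053124156/4414511 ≈ -465.09)
-74*(-5*(-5) + 0)*(-59) + g = -74*(-5*(-5) + 0)*(-59) - 2053124156/4414511 = -74*(25 + 0)*(-59) - 2053124156/4414511 = -74*25*(-59) - 2053124156/4414511 = -1850*(-59) - 2053124156/4414511 = 109150 - 2053124156/4414511 = 479790751494/4414511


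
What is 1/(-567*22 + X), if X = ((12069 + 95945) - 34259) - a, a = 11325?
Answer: 1/49956 ≈ 2.0018e-5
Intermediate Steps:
X = 62430 (X = ((12069 + 95945) - 34259) - 1*11325 = (108014 - 34259) - 11325 = 73755 - 11325 = 62430)
1/(-567*22 + X) = 1/(-567*22 + 62430) = 1/(-12474 + 62430) = 1/49956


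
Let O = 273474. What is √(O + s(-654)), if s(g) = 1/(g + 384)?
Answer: √2215139370/90 ≈ 522.95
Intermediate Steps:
s(g) = 1/(384 + g)
√(O + s(-654)) = √(273474 + 1/(384 - 654)) = √(273474 + 1/(-270)) = √(273474 - 1/270) = √(73837979/270) = √2215139370/90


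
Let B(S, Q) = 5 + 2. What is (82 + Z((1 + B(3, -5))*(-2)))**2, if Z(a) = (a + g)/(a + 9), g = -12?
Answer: 7396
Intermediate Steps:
B(S, Q) = 7
Z(a) = (-12 + a)/(9 + a) (Z(a) = (a - 12)/(a + 9) = (-12 + a)/(9 + a))
(82 + Z((1 + B(3, -5))*(-2)))**2 = (82 + (-12 + (1 + 7)*(-2))/(9 + (1 + 7)*(-2)))**2 = (82 + (-12 + 8*(-2))/(9 + 8*(-2)))**2 = (82 + (-12 - 16)/(9 - 16))**2 = (82 - 28/(-7))**2 = (82 - 1/7*(-28))**2 = (82 + 4)**2 = 86**2 = 7396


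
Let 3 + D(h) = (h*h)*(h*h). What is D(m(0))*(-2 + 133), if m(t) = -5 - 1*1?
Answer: 169383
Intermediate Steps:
m(t) = -6 (m(t) = -5 - 1 = -6)
D(h) = -3 + h⁴ (D(h) = -3 + (h*h)*(h*h) = -3 + h²*h² = -3 + h⁴)
D(m(0))*(-2 + 133) = (-3 + (-6)⁴)*(-2 + 133) = (-3 + 1296)*131 = 1293*131 = 169383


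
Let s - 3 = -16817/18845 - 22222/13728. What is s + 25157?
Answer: 3254173514117/129352080 ≈ 25158.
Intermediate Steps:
s = 63237557/129352080 (s = 3 + (-16817/18845 - 22222/13728) = 3 + (-16817*1/18845 - 22222*1/13728) = 3 + (-16817/18845 - 11111/6864) = 3 - 324818683/129352080 = 63237557/129352080 ≈ 0.48888)
s + 25157 = 63237557/129352080 + 25157 = 3254173514117/129352080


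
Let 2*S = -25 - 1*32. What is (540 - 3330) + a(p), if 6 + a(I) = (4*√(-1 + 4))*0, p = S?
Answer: -2796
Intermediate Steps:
S = -57/2 (S = (-25 - 1*32)/2 = (-25 - 32)/2 = (½)*(-57) = -57/2 ≈ -28.500)
p = -57/2 ≈ -28.500
a(I) = -6 (a(I) = -6 + (4*√(-1 + 4))*0 = -6 + (4*√3)*0 = -6 + 0 = -6)
(540 - 3330) + a(p) = (540 - 3330) - 6 = -2790 - 6 = -2796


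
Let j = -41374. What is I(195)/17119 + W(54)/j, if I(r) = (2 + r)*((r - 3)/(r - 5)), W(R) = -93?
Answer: 933711453/67286743070 ≈ 0.013877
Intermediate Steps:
I(r) = (-3 + r)*(2 + r)/(-5 + r) (I(r) = (2 + r)*((-3 + r)/(-5 + r)) = (-3 + r)*(2 + r)/(-5 + r))
I(195)/17119 + W(54)/j = ((-6 + 195² - 1*195)/(-5 + 195))/17119 - 93/(-41374) = ((-6 + 38025 - 195)/190)*(1/17119) - 93*(-1/41374) = ((1/190)*37824)*(1/17119) + 93/41374 = (18912/95)*(1/17119) + 93/41374 = 18912/1626305 + 93/41374 = 933711453/67286743070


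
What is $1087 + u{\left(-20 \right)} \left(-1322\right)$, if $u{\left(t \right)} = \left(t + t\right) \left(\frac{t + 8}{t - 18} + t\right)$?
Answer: $- \frac{19756467}{19} \approx -1.0398 \cdot 10^{6}$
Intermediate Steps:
$u{\left(t \right)} = 2 t \left(t + \frac{8 + t}{-18 + t}\right)$ ($u{\left(t \right)} = 2 t \left(\frac{8 + t}{-18 + t} + t\right) = 2 t \left(t + \frac{8 + t}{-18 + t}\right)$)
$1087 + u{\left(-20 \right)} \left(-1322\right) = 1087 + 2 \left(-20\right) \frac{1}{-18 - 20} \left(8 + \left(-20\right)^{2} - -340\right) \left(-1322\right) = 1087 + 2 \left(-20\right) \frac{1}{-38} \left(8 + 400 + 340\right) \left(-1322\right) = 1087 + 2 \left(-20\right) \left(- \frac{1}{38}\right) 748 \left(-1322\right) = 1087 + \frac{14960}{19} \left(-1322\right) = 1087 - \frac{19777120}{19} = - \frac{19756467}{19}$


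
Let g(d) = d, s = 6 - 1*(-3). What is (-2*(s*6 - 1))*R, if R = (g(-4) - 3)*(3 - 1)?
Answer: 1484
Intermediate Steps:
s = 9 (s = 6 + 3 = 9)
R = -14 (R = (-4 - 3)*(3 - 1) = -7*2 = -14)
(-2*(s*6 - 1))*R = -2*(9*6 - 1)*(-14) = -2*(54 - 1)*(-14) = -2*53*(-14) = -106*(-14) = 1484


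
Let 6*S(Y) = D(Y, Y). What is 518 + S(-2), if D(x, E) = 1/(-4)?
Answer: 12431/24 ≈ 517.96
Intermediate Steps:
D(x, E) = -¼
S(Y) = -1/24 (S(Y) = (⅙)*(-¼) = -1/24)
518 + S(-2) = 518 - 1/24 = 12431/24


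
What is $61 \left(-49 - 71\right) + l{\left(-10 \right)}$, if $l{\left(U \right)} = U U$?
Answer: $-7220$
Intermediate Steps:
$l{\left(U \right)} = U^{2}$
$61 \left(-49 - 71\right) + l{\left(-10 \right)} = 61 \left(-49 - 71\right) + \left(-10\right)^{2} = 61 \left(-49 - 71\right) + 100 = 61 \left(-120\right) + 100 = -7320 + 100 = -7220$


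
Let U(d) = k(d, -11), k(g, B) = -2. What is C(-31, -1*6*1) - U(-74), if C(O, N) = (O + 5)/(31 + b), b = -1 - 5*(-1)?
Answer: 44/35 ≈ 1.2571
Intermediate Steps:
b = 4 (b = -1 + 5 = 4)
C(O, N) = ⅐ + O/35 (C(O, N) = (O + 5)/(31 + 4) = (5 + O)/35 = (5 + O)*(1/35) = ⅐ + O/35)
U(d) = -2
C(-31, -1*6*1) - U(-74) = (⅐ + (1/35)*(-31)) - 1*(-2) = (⅐ - 31/35) + 2 = -26/35 + 2 = 44/35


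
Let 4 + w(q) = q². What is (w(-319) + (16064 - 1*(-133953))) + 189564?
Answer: 441338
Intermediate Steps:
w(q) = -4 + q²
(w(-319) + (16064 - 1*(-133953))) + 189564 = ((-4 + (-319)²) + (16064 - 1*(-133953))) + 189564 = ((-4 + 101761) + (16064 + 133953)) + 189564 = (101757 + 150017) + 189564 = 251774 + 189564 = 441338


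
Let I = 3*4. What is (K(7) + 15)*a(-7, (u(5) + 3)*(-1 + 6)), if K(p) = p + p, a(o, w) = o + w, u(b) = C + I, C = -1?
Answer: 1827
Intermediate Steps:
I = 12
u(b) = 11 (u(b) = -1 + 12 = 11)
K(p) = 2*p
(K(7) + 15)*a(-7, (u(5) + 3)*(-1 + 6)) = (2*7 + 15)*(-7 + (11 + 3)*(-1 + 6)) = (14 + 15)*(-7 + 14*5) = 29*(-7 + 70) = 29*63 = 1827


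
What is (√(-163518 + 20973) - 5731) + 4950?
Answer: -781 + I*√142545 ≈ -781.0 + 377.55*I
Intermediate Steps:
(√(-163518 + 20973) - 5731) + 4950 = (√(-142545) - 5731) + 4950 = (I*√142545 - 5731) + 4950 = (-5731 + I*√142545) + 4950 = -781 + I*√142545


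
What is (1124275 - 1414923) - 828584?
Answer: -1119232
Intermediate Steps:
(1124275 - 1414923) - 828584 = -290648 - 828584 = -1119232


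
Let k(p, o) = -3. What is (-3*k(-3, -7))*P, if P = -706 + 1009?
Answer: 2727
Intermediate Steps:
P = 303
(-3*k(-3, -7))*P = -3*(-3)*303 = 9*303 = 2727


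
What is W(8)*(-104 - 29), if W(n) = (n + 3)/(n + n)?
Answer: -1463/16 ≈ -91.438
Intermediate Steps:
W(n) = (3 + n)/(2*n) (W(n) = (3 + n)/((2*n)) = (3 + n)*(1/(2*n)) = (3 + n)/(2*n))
W(8)*(-104 - 29) = ((1/2)*(3 + 8)/8)*(-104 - 29) = ((1/2)*(1/8)*11)*(-133) = (11/16)*(-133) = -1463/16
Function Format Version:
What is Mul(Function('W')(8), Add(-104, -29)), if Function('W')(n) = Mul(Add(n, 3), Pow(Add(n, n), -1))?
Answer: Rational(-1463, 16) ≈ -91.438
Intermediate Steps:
Function('W')(n) = Mul(Rational(1, 2), Pow(n, -1), Add(3, n)) (Function('W')(n) = Mul(Add(3, n), Pow(Mul(2, n), -1)) = Mul(Add(3, n), Mul(Rational(1, 2), Pow(n, -1))) = Mul(Rational(1, 2), Pow(n, -1), Add(3, n)))
Mul(Function('W')(8), Add(-104, -29)) = Mul(Mul(Rational(1, 2), Pow(8, -1), Add(3, 8)), Add(-104, -29)) = Mul(Mul(Rational(1, 2), Rational(1, 8), 11), -133) = Mul(Rational(11, 16), -133) = Rational(-1463, 16)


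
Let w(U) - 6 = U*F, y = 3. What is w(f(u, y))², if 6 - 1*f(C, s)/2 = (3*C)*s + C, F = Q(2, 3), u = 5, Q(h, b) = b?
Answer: 66564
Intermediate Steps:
F = 3
f(C, s) = 12 - 2*C - 6*C*s (f(C, s) = 12 - 2*((3*C)*s + C) = 12 - 2*(3*C*s + C) = 12 - 2*(C + 3*C*s) = 12 + (-2*C - 6*C*s) = 12 - 2*C - 6*C*s)
w(U) = 6 + 3*U (w(U) = 6 + U*3 = 6 + 3*U)
w(f(u, y))² = (6 + 3*(12 - 2*5 - 6*5*3))² = (6 + 3*(12 - 10 - 90))² = (6 + 3*(-88))² = (6 - 264)² = (-258)² = 66564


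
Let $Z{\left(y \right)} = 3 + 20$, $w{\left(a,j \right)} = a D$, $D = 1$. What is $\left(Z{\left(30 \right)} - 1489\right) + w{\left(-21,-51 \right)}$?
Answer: $-1487$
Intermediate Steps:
$w{\left(a,j \right)} = a$ ($w{\left(a,j \right)} = a 1 = a$)
$Z{\left(y \right)} = 23$
$\left(Z{\left(30 \right)} - 1489\right) + w{\left(-21,-51 \right)} = \left(23 - 1489\right) - 21 = -1466 - 21 = -1487$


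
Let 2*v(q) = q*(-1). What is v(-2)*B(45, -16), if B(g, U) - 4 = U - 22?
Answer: -34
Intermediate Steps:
B(g, U) = -18 + U (B(g, U) = 4 + (U - 22) = 4 + (-22 + U) = -18 + U)
v(q) = -q/2 (v(q) = (q*(-1))/2 = (-q)/2 = -q/2)
v(-2)*B(45, -16) = (-1/2*(-2))*(-18 - 16) = 1*(-34) = -34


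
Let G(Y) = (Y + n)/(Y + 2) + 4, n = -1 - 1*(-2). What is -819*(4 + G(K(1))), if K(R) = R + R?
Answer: -28665/4 ≈ -7166.3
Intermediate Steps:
K(R) = 2*R
n = 1 (n = -1 + 2 = 1)
G(Y) = 4 + (1 + Y)/(2 + Y) (G(Y) = (Y + 1)/(Y + 2) + 4 = (1 + Y)/(2 + Y) + 4 = 4 + (1 + Y)/(2 + Y))
-819*(4 + G(K(1))) = -819*(4 + (9 + 5*(2*1))/(2 + 2*1)) = -819*(4 + (9 + 5*2)/(2 + 2)) = -819*(4 + (9 + 10)/4) = -819*(4 + (¼)*19) = -819*(4 + 19/4) = -819*35/4 = -273*105/4 = -28665/4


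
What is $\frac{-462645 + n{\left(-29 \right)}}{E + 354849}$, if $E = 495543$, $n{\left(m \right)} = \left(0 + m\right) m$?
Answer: $- \frac{115451}{212598} \approx -0.54305$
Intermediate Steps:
$n{\left(m \right)} = m^{2}$ ($n{\left(m \right)} = m m = m^{2}$)
$\frac{-462645 + n{\left(-29 \right)}}{E + 354849} = \frac{-462645 + \left(-29\right)^{2}}{495543 + 354849} = \frac{-462645 + 841}{850392} = \left(-461804\right) \frac{1}{850392} = - \frac{115451}{212598}$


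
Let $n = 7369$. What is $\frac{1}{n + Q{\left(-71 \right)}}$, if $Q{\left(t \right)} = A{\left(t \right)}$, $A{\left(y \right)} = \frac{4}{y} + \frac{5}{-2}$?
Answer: $\frac{142}{1046035} \approx 0.00013575$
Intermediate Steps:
$A{\left(y \right)} = - \frac{5}{2} + \frac{4}{y}$ ($A{\left(y \right)} = \frac{4}{y} + 5 \left(- \frac{1}{2}\right) = \frac{4}{y} - \frac{5}{2} = - \frac{5}{2} + \frac{4}{y}$)
$Q{\left(t \right)} = - \frac{5}{2} + \frac{4}{t}$
$\frac{1}{n + Q{\left(-71 \right)}} = \frac{1}{7369 - \left(\frac{5}{2} - \frac{4}{-71}\right)} = \frac{1}{7369 + \left(- \frac{5}{2} + 4 \left(- \frac{1}{71}\right)\right)} = \frac{1}{7369 - \frac{363}{142}} = \frac{1}{\frac{1046035}{142}} = \frac{142}{1046035}$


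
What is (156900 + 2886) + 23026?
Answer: 182812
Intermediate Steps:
(156900 + 2886) + 23026 = 159786 + 23026 = 182812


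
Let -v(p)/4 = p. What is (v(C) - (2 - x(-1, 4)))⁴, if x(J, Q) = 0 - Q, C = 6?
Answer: 810000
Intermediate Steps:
v(p) = -4*p
x(J, Q) = -Q
(v(C) - (2 - x(-1, 4)))⁴ = (-4*6 - (2 - (-1)*4))⁴ = (-24 - (2 - 1*(-4)))⁴ = (-24 - (2 + 4))⁴ = (-24 - 1*6)⁴ = (-24 - 6)⁴ = (-30)⁴ = 810000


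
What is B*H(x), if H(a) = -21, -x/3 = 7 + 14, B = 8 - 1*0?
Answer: -168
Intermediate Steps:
B = 8 (B = 8 + 0 = 8)
x = -63 (x = -3*(7 + 14) = -3*21 = -63)
B*H(x) = 8*(-21) = -168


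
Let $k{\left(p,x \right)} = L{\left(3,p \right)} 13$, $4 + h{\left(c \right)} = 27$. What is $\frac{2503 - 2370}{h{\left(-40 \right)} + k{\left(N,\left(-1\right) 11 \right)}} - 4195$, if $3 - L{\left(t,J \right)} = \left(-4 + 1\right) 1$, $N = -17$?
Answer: $- \frac{423562}{101} \approx -4193.7$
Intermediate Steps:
$h{\left(c \right)} = 23$ ($h{\left(c \right)} = -4 + 27 = 23$)
$L{\left(t,J \right)} = 6$ ($L{\left(t,J \right)} = 3 - \left(-4 + 1\right) 1 = 3 - \left(-3\right) 1 = 3 - -3 = 3 + 3 = 6$)
$k{\left(p,x \right)} = 78$ ($k{\left(p,x \right)} = 6 \cdot 13 = 78$)
$\frac{2503 - 2370}{h{\left(-40 \right)} + k{\left(N,\left(-1\right) 11 \right)}} - 4195 = \frac{2503 - 2370}{23 + 78} - 4195 = \frac{133}{101} - 4195 = - \frac{423562}{101}$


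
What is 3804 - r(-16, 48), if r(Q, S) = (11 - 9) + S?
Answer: 3754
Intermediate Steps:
r(Q, S) = 2 + S
3804 - r(-16, 48) = 3804 - (2 + 48) = 3804 - 1*50 = 3804 - 50 = 3754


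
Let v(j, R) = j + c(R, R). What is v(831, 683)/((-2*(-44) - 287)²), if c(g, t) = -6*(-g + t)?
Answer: 831/39601 ≈ 0.020984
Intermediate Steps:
c(g, t) = -6*t + 6*g (c(g, t) = -6*(t - g) = -6*t + 6*g)
v(j, R) = j (v(j, R) = j + (-6*R + 6*R) = j + 0 = j)
v(831, 683)/((-2*(-44) - 287)²) = 831/((-2*(-44) - 287)²) = 831/((88 - 287)²) = 831/((-199)²) = 831/39601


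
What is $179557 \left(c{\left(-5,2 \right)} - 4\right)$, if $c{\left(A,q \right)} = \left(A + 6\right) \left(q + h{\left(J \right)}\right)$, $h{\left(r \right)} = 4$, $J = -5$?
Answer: $359114$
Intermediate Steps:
$c{\left(A,q \right)} = \left(4 + q\right) \left(6 + A\right)$ ($c{\left(A,q \right)} = \left(A + 6\right) \left(q + 4\right) = \left(6 + A\right) \left(4 + q\right) = \left(4 + q\right) \left(6 + A\right)$)
$179557 \left(c{\left(-5,2 \right)} - 4\right) = 179557 \left(\left(24 + 4 \left(-5\right) + 6 \cdot 2 - 10\right) - 4\right) = 179557 \left(\left(24 - 20 + 12 - 10\right) - 4\right) = 179557 \left(6 - 4\right) = 179557 \cdot 2 = 359114$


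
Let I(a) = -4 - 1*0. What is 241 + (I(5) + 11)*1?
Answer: 248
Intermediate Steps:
I(a) = -4 (I(a) = -4 + 0 = -4)
241 + (I(5) + 11)*1 = 241 + (-4 + 11)*1 = 241 + 7*1 = 241 + 7 = 248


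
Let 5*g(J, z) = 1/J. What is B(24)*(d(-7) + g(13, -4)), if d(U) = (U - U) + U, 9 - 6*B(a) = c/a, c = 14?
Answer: -22927/2340 ≈ -9.7979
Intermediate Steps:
g(J, z) = 1/(5*J)
B(a) = 3/2 - 7/(3*a)
d(U) = U (d(U) = 0 + U = U)
B(24)*(d(-7) + g(13, -4)) = ((⅙)*(-14 + 9*24)/24)*(-7 + (⅕)/13) = ((⅙)*(1/24)*(-14 + 216))*(-7 + (⅕)*(1/13)) = ((⅙)*(1/24)*202)*(-7 + 1/65) = (101/72)*(-454/65) = -22927/2340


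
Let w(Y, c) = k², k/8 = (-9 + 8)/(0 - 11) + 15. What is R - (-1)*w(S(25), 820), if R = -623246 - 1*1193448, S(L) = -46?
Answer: -218056390/121 ≈ -1.8021e+6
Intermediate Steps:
k = 1328/11 (k = 8*((-9 + 8)/(0 - 11) + 15) = 8*(-1/(-11) + 15) = 8*(-1*(-1/11) + 15) = 8*(1/11 + 15) = 8*(166/11) = 1328/11 ≈ 120.73)
w(Y, c) = 1763584/121 (w(Y, c) = (1328/11)² = 1763584/121)
R = -1816694 (R = -623246 - 1193448 = -1816694)
R - (-1)*w(S(25), 820) = -1816694 - (-1)*1763584/121 = -1816694 - 1*(-1763584/121) = -1816694 + 1763584/121 = -218056390/121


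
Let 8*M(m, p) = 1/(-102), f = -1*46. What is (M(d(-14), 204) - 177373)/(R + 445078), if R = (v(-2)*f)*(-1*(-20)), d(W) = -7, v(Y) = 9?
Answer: -144736369/356427168 ≈ -0.40608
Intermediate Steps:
f = -46
R = -8280 (R = (9*(-46))*(-1*(-20)) = -414*20 = -8280)
M(m, p) = -1/816 (M(m, p) = (⅛)/(-102) = (⅛)*(-1/102) = -1/816)
(M(d(-14), 204) - 177373)/(R + 445078) = (-1/816 - 177373)/(-8280 + 445078) = -144736369/816/436798 = -144736369/816*1/436798 = -144736369/356427168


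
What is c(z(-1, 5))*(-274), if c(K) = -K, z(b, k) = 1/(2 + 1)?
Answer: 274/3 ≈ 91.333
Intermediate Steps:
z(b, k) = 1/3
c(z(-1, 5))*(-274) = -1*1/3*(-274) = -1/3*(-274) = 274/3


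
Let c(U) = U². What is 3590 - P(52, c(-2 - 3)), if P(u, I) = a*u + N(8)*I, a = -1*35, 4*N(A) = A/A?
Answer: 21615/4 ≈ 5403.8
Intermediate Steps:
N(A) = ¼ (N(A) = (A/A)/4 = (¼)*1 = ¼)
a = -35
P(u, I) = -35*u + I/4
3590 - P(52, c(-2 - 3)) = 3590 - (-35*52 + (-2 - 3)²/4) = 3590 - (-1820 + (¼)*(-5)²) = 3590 - (-1820 + (¼)*25) = 3590 - (-1820 + 25/4) = 3590 - 1*(-7255/4) = 3590 + 7255/4 = 21615/4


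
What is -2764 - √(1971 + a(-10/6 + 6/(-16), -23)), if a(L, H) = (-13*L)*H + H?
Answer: -2764 - √192606/12 ≈ -2800.6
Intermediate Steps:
a(L, H) = H - 13*H*L (a(L, H) = -13*H*L + H = H - 13*H*L)
-2764 - √(1971 + a(-10/6 + 6/(-16), -23)) = -2764 - √(1971 - 23*(1 - 13*(-10/6 + 6/(-16)))) = -2764 - √(1971 - 23*(1 - 13*(-10*⅙ + 6*(-1/16)))) = -2764 - √(1971 - 23*(1 - 13*(-5/3 - 3/8))) = -2764 - √(1971 - 23*(1 - 13*(-49/24))) = -2764 - √(1971 - 23*(1 + 637/24)) = -2764 - √(1971 - 23*661/24) = -2764 - √(1971 - 15203/24) = -2764 - √(32101/24) = -2764 - √192606/12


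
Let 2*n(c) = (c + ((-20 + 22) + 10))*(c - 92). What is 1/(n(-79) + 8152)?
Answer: 2/27761 ≈ 7.2044e-5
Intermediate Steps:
n(c) = (-92 + c)*(12 + c)/2 (n(c) = ((c + ((-20 + 22) + 10))*(c - 92))/2 = ((c + (2 + 10))*(-92 + c))/2 = ((c + 12)*(-92 + c))/2 = ((12 + c)*(-92 + c))/2 = ((-92 + c)*(12 + c))/2 = (-92 + c)*(12 + c)/2)
1/(n(-79) + 8152) = 1/((-552 + (½)*(-79)² - 40*(-79)) + 8152) = 1/((-552 + (½)*6241 + 3160) + 8152) = 1/((-552 + 6241/2 + 3160) + 8152) = 1/(11457/2 + 8152) = 1/(27761/2) = 2/27761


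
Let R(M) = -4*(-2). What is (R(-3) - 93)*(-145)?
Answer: 12325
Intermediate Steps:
R(M) = 8
(R(-3) - 93)*(-145) = (8 - 93)*(-145) = -85*(-145) = 12325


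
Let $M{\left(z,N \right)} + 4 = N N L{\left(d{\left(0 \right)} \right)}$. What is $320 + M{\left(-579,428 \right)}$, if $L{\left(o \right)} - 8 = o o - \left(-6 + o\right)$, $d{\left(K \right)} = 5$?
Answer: $6228572$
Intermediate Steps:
$L{\left(o \right)} = 14 + o^{2} - o$ ($L{\left(o \right)} = 8 - \left(-6 + o - o o\right) = 8 - \left(-6 + o - o^{2}\right) = 8 + \left(6 + o^{2} - o\right) = 14 + o^{2} - o$)
$M{\left(z,N \right)} = -4 + 34 N^{2}$ ($M{\left(z,N \right)} = -4 + N N \left(14 + 5^{2} - 5\right) = -4 + N^{2} \left(14 + 25 - 5\right) = -4 + N^{2} \cdot 34 = -4 + 34 N^{2}$)
$320 + M{\left(-579,428 \right)} = 320 - \left(4 - 34 \cdot 428^{2}\right) = 320 + \left(-4 + 34 \cdot 183184\right) = 320 + \left(-4 + 6228256\right) = 320 + 6228252 = 6228572$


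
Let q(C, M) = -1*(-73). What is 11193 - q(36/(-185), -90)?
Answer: 11120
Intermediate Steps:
q(C, M) = 73
11193 - q(36/(-185), -90) = 11193 - 1*73 = 11193 - 73 = 11120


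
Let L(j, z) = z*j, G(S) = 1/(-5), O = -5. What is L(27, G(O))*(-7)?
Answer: 189/5 ≈ 37.800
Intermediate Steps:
G(S) = -⅕
L(j, z) = j*z
L(27, G(O))*(-7) = (27*(-⅕))*(-7) = -27/5*(-7) = 189/5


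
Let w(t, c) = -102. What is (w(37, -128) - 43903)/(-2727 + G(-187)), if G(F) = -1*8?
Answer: 8801/547 ≈ 16.090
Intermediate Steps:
G(F) = -8
(w(37, -128) - 43903)/(-2727 + G(-187)) = (-102 - 43903)/(-2727 - 8) = -44005/(-2735) = -44005*(-1/2735) = 8801/547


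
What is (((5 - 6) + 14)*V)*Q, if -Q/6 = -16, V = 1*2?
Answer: 2496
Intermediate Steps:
V = 2
Q = 96 (Q = -6*(-16) = 96)
(((5 - 6) + 14)*V)*Q = (((5 - 6) + 14)*2)*96 = ((-1 + 14)*2)*96 = (13*2)*96 = 26*96 = 2496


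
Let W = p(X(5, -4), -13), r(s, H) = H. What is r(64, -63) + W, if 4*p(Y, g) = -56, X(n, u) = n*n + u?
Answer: -77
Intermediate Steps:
X(n, u) = u + n² (X(n, u) = n² + u = u + n²)
p(Y, g) = -14 (p(Y, g) = (¼)*(-56) = -14)
W = -14
r(64, -63) + W = -63 - 14 = -77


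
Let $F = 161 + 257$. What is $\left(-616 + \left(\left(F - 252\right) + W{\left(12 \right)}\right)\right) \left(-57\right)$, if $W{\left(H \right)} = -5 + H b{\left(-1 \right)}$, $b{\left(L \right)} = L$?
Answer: $26619$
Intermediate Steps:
$F = 418$
$W{\left(H \right)} = -5 - H$ ($W{\left(H \right)} = -5 + H \left(-1\right) = -5 - H$)
$\left(-616 + \left(\left(F - 252\right) + W{\left(12 \right)}\right)\right) \left(-57\right) = \left(-616 + \left(\left(418 - 252\right) - 17\right)\right) \left(-57\right) = \left(-616 + \left(166 - 17\right)\right) \left(-57\right) = \left(-616 + 149\right) \left(-57\right) = \left(-467\right) \left(-57\right) = 26619$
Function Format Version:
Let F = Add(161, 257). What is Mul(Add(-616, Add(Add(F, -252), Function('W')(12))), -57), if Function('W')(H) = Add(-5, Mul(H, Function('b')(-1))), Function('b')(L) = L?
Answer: 26619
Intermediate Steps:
F = 418
Function('W')(H) = Add(-5, Mul(-1, H)) (Function('W')(H) = Add(-5, Mul(H, -1)) = Add(-5, Mul(-1, H)))
Mul(Add(-616, Add(Add(F, -252), Function('W')(12))), -57) = Mul(Add(-616, Add(Add(418, -252), Add(-5, Mul(-1, 12)))), -57) = Mul(Add(-616, Add(166, Add(-5, -12))), -57) = Mul(Add(-616, Add(166, -17)), -57) = Mul(Add(-616, 149), -57) = Mul(-467, -57) = 26619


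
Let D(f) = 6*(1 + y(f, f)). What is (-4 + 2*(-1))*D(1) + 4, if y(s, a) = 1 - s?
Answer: -32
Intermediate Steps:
D(f) = 12 - 6*f (D(f) = 6*(1 + (1 - f)) = 6*(2 - f) = 12 - 6*f)
(-4 + 2*(-1))*D(1) + 4 = (-4 + 2*(-1))*(12 - 6*1) + 4 = (-4 - 2)*(12 - 6) + 4 = -6*6 + 4 = -36 + 4 = -32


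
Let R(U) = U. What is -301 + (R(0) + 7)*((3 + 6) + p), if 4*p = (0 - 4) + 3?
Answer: -959/4 ≈ -239.75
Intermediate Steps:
p = -1/4 (p = ((0 - 4) + 3)/4 = (-4 + 3)/4 = (1/4)*(-1) = -1/4 ≈ -0.25000)
-301 + (R(0) + 7)*((3 + 6) + p) = -301 + (0 + 7)*((3 + 6) - 1/4) = -301 + 7*(9 - 1/4) = -301 + 7*(35/4) = -301 + 245/4 = -959/4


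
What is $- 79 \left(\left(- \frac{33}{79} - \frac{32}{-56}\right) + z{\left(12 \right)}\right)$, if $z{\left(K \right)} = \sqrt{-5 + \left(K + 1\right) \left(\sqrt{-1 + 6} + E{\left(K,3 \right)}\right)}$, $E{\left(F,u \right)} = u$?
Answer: $- \frac{85}{7} - 79 \sqrt{34 + 13 \sqrt{5}} \approx -639.53$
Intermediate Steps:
$z{\left(K \right)} = \sqrt{-5 + \left(1 + K\right) \left(3 + \sqrt{5}\right)}$ ($z{\left(K \right)} = \sqrt{-5 + \left(K + 1\right) \left(\sqrt{-1 + 6} + 3\right)} = \sqrt{-5 + \left(1 + K\right) \left(\sqrt{5} + 3\right)} = \sqrt{-5 + \left(1 + K\right) \left(3 + \sqrt{5}\right)}$)
$- 79 \left(\left(- \frac{33}{79} - \frac{32}{-56}\right) + z{\left(12 \right)}\right) = - 79 \left(\left(- \frac{33}{79} - \frac{32}{-56}\right) + \sqrt{-2 + \sqrt{5} + 3 \cdot 12 + 12 \sqrt{5}}\right) = - 79 \left(\left(\left(-33\right) \frac{1}{79} - - \frac{4}{7}\right) + \sqrt{-2 + \sqrt{5} + 36 + 12 \sqrt{5}}\right) = - 79 \left(\left(- \frac{33}{79} + \frac{4}{7}\right) + \sqrt{34 + 13 \sqrt{5}}\right) = - 79 \left(\frac{85}{553} + \sqrt{34 + 13 \sqrt{5}}\right) = - \frac{85}{7} - 79 \sqrt{34 + 13 \sqrt{5}}$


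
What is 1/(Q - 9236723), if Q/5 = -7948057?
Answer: -1/48977008 ≈ -2.0418e-8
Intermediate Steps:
Q = -39740285 (Q = 5*(-7948057) = -39740285)
1/(Q - 9236723) = 1/(-39740285 - 9236723) = 1/(-48977008) = -1/48977008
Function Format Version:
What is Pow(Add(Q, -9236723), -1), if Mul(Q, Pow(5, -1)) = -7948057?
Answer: Rational(-1, 48977008) ≈ -2.0418e-8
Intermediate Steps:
Q = -39740285 (Q = Mul(5, -7948057) = -39740285)
Pow(Add(Q, -9236723), -1) = Pow(Add(-39740285, -9236723), -1) = Pow(-48977008, -1) = Rational(-1, 48977008)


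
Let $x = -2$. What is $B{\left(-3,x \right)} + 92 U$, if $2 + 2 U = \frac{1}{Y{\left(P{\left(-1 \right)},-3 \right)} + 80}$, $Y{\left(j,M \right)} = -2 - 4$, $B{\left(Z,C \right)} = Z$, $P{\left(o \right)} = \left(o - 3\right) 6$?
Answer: $- \frac{3492}{37} \approx -94.378$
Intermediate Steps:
$P{\left(o \right)} = -18 + 6 o$ ($P{\left(o \right)} = \left(-3 + o\right) 6 = -18 + 6 o$)
$Y{\left(j,M \right)} = -6$
$U = - \frac{147}{148}$ ($U = -1 + \frac{1}{2 \left(-6 + 80\right)} = -1 + \frac{1}{2 \cdot 74} = -1 + \frac{1}{2} \cdot \frac{1}{74} = -1 + \frac{1}{148} = - \frac{147}{148} \approx -0.99324$)
$B{\left(-3,x \right)} + 92 U = -3 + 92 \left(- \frac{147}{148}\right) = -3 - \frac{3381}{37} = - \frac{3492}{37}$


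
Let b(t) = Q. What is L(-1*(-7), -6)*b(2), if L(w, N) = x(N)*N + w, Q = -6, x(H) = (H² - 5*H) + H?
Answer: 2118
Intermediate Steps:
x(H) = H² - 4*H
L(w, N) = w + N²*(-4 + N) (L(w, N) = (N*(-4 + N))*N + w = N²*(-4 + N) + w = w + N²*(-4 + N))
b(t) = -6
L(-1*(-7), -6)*b(2) = (-1*(-7) + (-6)²*(-4 - 6))*(-6) = (7 + 36*(-10))*(-6) = (7 - 360)*(-6) = -353*(-6) = 2118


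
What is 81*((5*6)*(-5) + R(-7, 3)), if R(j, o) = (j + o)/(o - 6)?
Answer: -12042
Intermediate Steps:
R(j, o) = (j + o)/(-6 + o)
81*((5*6)*(-5) + R(-7, 3)) = 81*((5*6)*(-5) + (-7 + 3)/(-6 + 3)) = 81*(30*(-5) - 4/(-3)) = 81*(-150 - ⅓*(-4)) = 81*(-150 + 4/3) = 81*(-446/3) = -12042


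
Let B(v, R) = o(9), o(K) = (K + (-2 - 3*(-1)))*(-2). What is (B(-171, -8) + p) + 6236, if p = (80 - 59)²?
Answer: 6657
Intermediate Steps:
o(K) = -2 - 2*K (o(K) = (K + (-2 + 3))*(-2) = (K + 1)*(-2) = (1 + K)*(-2) = -2 - 2*K)
B(v, R) = -20 (B(v, R) = -2 - 2*9 = -2 - 18 = -20)
p = 441 (p = 21² = 441)
(B(-171, -8) + p) + 6236 = (-20 + 441) + 6236 = 421 + 6236 = 6657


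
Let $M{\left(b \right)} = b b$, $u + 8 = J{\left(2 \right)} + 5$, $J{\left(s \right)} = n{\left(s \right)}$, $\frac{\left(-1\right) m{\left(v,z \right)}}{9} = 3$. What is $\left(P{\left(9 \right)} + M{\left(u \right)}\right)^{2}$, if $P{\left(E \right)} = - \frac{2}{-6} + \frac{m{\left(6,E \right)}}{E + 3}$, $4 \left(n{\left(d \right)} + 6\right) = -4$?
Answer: $\frac{1385329}{144} \approx 9620.3$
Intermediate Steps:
$m{\left(v,z \right)} = -27$ ($m{\left(v,z \right)} = \left(-9\right) 3 = -27$)
$n{\left(d \right)} = -7$ ($n{\left(d \right)} = -6 + \frac{1}{4} \left(-4\right) = -6 - 1 = -7$)
$J{\left(s \right)} = -7$
$P{\left(E \right)} = \frac{1}{3} - \frac{27}{3 + E}$ ($P{\left(E \right)} = - \frac{2}{-6} - \frac{27}{E + 3} = \left(-2\right) \left(- \frac{1}{6}\right) - \frac{27}{3 + E} = \frac{1}{3} - \frac{27}{3 + E}$)
$u = -10$ ($u = -8 + \left(-7 + 5\right) = -8 - 2 = -10$)
$M{\left(b \right)} = b^{2}$
$\left(P{\left(9 \right)} + M{\left(u \right)}\right)^{2} = \left(\frac{-78 + 9}{3 \left(3 + 9\right)} + \left(-10\right)^{2}\right)^{2} = \left(\frac{1}{3} \cdot \frac{1}{12} \left(-69\right) + 100\right)^{2} = \left(- \frac{23}{12} + 100\right)^{2} = \left(\frac{1177}{12}\right)^{2} = \frac{1385329}{144}$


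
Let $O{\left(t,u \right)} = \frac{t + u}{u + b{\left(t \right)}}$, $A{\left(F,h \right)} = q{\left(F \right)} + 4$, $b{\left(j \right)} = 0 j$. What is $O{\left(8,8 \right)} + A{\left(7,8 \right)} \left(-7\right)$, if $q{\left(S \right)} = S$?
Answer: $-75$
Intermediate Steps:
$b{\left(j \right)} = 0$
$A{\left(F,h \right)} = 4 + F$ ($A{\left(F,h \right)} = F + 4 = 4 + F$)
$O{\left(t,u \right)} = \frac{t + u}{u}$ ($O{\left(t,u \right)} = \frac{t + u}{u + 0} = \frac{t + u}{u}$)
$O{\left(8,8 \right)} + A{\left(7,8 \right)} \left(-7\right) = \frac{8 + 8}{8} + \left(4 + 7\right) \left(-7\right) = \frac{1}{8} \cdot 16 + 11 \left(-7\right) = 2 - 77 = -75$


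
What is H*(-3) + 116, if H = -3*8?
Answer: 188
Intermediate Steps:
H = -24
H*(-3) + 116 = -24*(-3) + 116 = 72 + 116 = 188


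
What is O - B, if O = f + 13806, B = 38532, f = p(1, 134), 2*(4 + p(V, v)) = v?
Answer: -24663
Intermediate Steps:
p(V, v) = -4 + v/2
f = 63 (f = -4 + (½)*134 = -4 + 67 = 63)
O = 13869 (O = 63 + 13806 = 13869)
O - B = 13869 - 1*38532 = 13869 - 38532 = -24663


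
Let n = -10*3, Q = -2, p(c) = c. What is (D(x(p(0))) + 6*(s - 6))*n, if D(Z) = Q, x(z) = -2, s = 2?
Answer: 780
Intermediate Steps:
D(Z) = -2
n = -30
(D(x(p(0))) + 6*(s - 6))*n = (-2 + 6*(2 - 6))*(-30) = (-2 + 6*(-4))*(-30) = (-2 - 24)*(-30) = -26*(-30) = 780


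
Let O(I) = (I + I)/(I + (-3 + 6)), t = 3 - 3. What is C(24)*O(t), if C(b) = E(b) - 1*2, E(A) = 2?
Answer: 0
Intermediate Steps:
C(b) = 0 (C(b) = 2 - 1*2 = 2 - 2 = 0)
t = 0
O(I) = 2*I/(3 + I) (O(I) = (2*I)/(I + 3) = (2*I)/(3 + I) = 2*I/(3 + I))
C(24)*O(t) = 0*(2*0/(3 + 0)) = 0*(2*0/3) = 0*(2*0*(⅓)) = 0*0 = 0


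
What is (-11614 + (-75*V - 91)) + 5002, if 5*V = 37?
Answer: -7258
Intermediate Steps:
V = 37/5 (V = (1/5)*37 = 37/5 ≈ 7.4000)
(-11614 + (-75*V - 91)) + 5002 = (-11614 + (-75*37/5 - 91)) + 5002 = (-11614 + (-555 - 91)) + 5002 = (-11614 - 646) + 5002 = -12260 + 5002 = -7258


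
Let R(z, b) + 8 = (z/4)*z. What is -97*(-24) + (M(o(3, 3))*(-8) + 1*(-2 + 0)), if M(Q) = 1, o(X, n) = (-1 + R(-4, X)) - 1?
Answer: 2318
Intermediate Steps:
R(z, b) = -8 + z²/4 (R(z, b) = -8 + (z/4)*z = -8 + z²/4)
o(X, n) = -6 (o(X, n) = (-1 + (-8 + (¼)*(-4)²)) - 1 = (-1 + (-8 + (¼)*16)) - 1 = (-1 + (-8 + 4)) - 1 = (-1 - 4) - 1 = -5 - 1 = -6)
-97*(-24) + (M(o(3, 3))*(-8) + 1*(-2 + 0)) = -97*(-24) + (1*(-8) + 1*(-2 + 0)) = 2328 + (-8 + 1*(-2)) = 2328 + (-8 - 2) = 2328 - 10 = 2318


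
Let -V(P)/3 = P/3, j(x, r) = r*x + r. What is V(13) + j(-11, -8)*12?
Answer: 947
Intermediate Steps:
j(x, r) = r + r*x
V(P) = -P (V(P) = -3*P/3 = -P)
V(13) + j(-11, -8)*12 = -1*13 - 8*(1 - 11)*12 = -13 - 8*(-10)*12 = -13 + 80*12 = -13 + 960 = 947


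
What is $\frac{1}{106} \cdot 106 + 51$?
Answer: $52$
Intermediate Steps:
$\frac{1}{106} \cdot 106 + 51 = 1 + 51 = 52$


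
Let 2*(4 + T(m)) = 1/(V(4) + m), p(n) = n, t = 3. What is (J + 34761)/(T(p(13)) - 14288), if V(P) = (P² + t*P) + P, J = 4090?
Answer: -3496590/1286279 ≈ -2.7184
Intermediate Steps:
V(P) = P² + 4*P (V(P) = (P² + 3*P) + P = P² + 4*P)
T(m) = -4 + 1/(2*(32 + m)) (T(m) = -4 + 1/(2*(4*(4 + 4) + m)) = -4 + 1/(2*(4*8 + m)) = -4 + 1/(2*(32 + m)))
(J + 34761)/(T(p(13)) - 14288) = (4090 + 34761)/((-255 - 8*13)/(2*(32 + 13)) - 14288) = 38851/((½)*(-255 - 104)/45 - 14288) = 38851/((½)*(1/45)*(-359) - 14288) = 38851/(-359/90 - 14288) = 38851/(-1286279/90) = 38851*(-90/1286279) = -3496590/1286279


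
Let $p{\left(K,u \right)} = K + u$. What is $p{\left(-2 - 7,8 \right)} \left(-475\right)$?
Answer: $475$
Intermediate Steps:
$p{\left(-2 - 7,8 \right)} \left(-475\right) = \left(\left(-2 - 7\right) + 8\right) \left(-475\right) = \left(-9 + 8\right) \left(-475\right) = \left(-1\right) \left(-475\right) = 475$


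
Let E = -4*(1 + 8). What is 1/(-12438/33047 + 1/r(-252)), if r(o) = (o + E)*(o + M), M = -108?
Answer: -3426312960/1289538793 ≈ -2.6570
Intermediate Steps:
E = -36 (E = -4*9 = -36)
r(o) = (-108 + o)*(-36 + o) (r(o) = (o - 36)*(o - 108) = (-36 + o)*(-108 + o) = (-108 + o)*(-36 + o))
1/(-12438/33047 + 1/r(-252)) = 1/(-12438/33047 + 1/(3888 + (-252)² - 144*(-252))) = 1/(-12438*1/33047 + 1/(3888 + 63504 + 36288)) = 1/(-12438/33047 + 1/103680) = 1/(-1289538793/3426312960) = -3426312960/1289538793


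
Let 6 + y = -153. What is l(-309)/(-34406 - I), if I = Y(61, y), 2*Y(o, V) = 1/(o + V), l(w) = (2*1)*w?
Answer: 121128/6743575 ≈ 0.017962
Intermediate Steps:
y = -159 (y = -6 - 153 = -159)
l(w) = 2*w
Y(o, V) = 1/(2*(V + o)) (Y(o, V) = 1/(2*(o + V)) = 1/(2*(V + o)))
I = -1/196 (I = 1/(2*(-159 + 61)) = (½)/(-98) = (½)*(-1/98) = -1/196 ≈ -0.0051020)
l(-309)/(-34406 - I) = (2*(-309))/(-34406 - 1*(-1/196)) = -618/(-34406 + 1/196) = -618/(-6743575/196) = -618*(-196/6743575) = 121128/6743575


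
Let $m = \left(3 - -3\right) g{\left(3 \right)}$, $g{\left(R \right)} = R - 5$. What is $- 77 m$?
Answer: $924$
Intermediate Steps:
$g{\left(R \right)} = -5 + R$ ($g{\left(R \right)} = R - 5 = -5 + R$)
$m = -12$ ($m = \left(3 - -3\right) \left(-5 + 3\right) = \left(3 + 3\right) \left(-2\right) = 6 \left(-2\right) = -12$)
$- 77 m = \left(-77\right) \left(-12\right) = 924$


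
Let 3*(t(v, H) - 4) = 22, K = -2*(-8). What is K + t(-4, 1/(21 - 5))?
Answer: 82/3 ≈ 27.333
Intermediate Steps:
K = 16
t(v, H) = 34/3 (t(v, H) = 4 + (1/3)*22 = 4 + 22/3 = 34/3)
K + t(-4, 1/(21 - 5)) = 16 + 34/3 = 82/3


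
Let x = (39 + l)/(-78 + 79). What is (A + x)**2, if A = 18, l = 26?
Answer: 6889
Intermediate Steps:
x = 65 (x = (39 + 26)/(-78 + 79) = 65/1 = 65*1 = 65)
(A + x)**2 = (18 + 65)**2 = 83**2 = 6889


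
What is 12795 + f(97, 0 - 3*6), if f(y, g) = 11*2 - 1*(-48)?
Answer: 12865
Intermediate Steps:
f(y, g) = 70 (f(y, g) = 22 + 48 = 70)
12795 + f(97, 0 - 3*6) = 12795 + 70 = 12865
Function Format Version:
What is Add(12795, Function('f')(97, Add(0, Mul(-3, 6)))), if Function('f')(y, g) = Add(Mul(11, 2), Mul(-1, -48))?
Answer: 12865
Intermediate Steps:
Function('f')(y, g) = 70 (Function('f')(y, g) = Add(22, 48) = 70)
Add(12795, Function('f')(97, Add(0, Mul(-3, 6)))) = Add(12795, 70) = 12865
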